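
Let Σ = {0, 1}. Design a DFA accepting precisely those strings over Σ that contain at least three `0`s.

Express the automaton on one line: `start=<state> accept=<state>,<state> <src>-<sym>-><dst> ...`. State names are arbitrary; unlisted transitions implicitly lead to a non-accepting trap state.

Only the number of `0`s matters, and only up to 4. Make a chain q0 → q1 → q2 → q3 → q4 advanced by each `0` (with q4 absorbing); every other symbol self-loops. The accepting set is {q3, q4}.
A 5-state machine:
        0   1  
>  q0   q1  q0 
   q1   q2  q1 
   q2   q3  q2 
 * q3   q4  q3 
 * q4   q4  q4 
(> = start, * = accepting)

start=q0 accept=q3,q4 q0-0->q1 q0-1->q0 q1-0->q2 q1-1->q1 q2-0->q3 q2-1->q2 q3-0->q4 q3-1->q3 q4-0->q4 q4-1->q4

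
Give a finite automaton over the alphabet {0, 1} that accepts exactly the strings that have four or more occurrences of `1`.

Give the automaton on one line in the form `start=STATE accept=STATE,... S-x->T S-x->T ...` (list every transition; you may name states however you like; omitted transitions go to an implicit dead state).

start=s0 accept=s4,s5 s0-0->s0 s0-1->s1 s1-0->s1 s1-1->s2 s2-0->s2 s2-1->s3 s3-0->s3 s3-1->s4 s4-0->s4 s4-1->s5 s5-0->s5 s5-1->s5

Count `1`s, saturating at 5: states s0 through s4 mean 0 through 4 `1`s seen; s5 means more than 4. Each `1` increments (capped at s5); other symbols loop. Accept from {s4, s5}.
        0   1  
>  s0   s0  s1 
   s1   s1  s2 
   s2   s2  s3 
   s3   s3  s4 
 * s4   s4  s5 
 * s5   s5  s5 
(> = start, * = accepting)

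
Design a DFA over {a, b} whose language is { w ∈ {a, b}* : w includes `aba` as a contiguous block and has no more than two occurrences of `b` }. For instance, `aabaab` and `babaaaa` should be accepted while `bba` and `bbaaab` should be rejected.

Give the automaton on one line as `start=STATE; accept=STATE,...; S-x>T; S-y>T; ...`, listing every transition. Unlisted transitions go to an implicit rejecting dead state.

Build one automaton per condition and run them in lockstep. The first has 4 states tracking whether and how much of `aba` has been seen; the second has 4 states tracking the count of `b`s, saturating at 3. A product state is a pair (one from each), accepting exactly when both do.
A 14-state machine:
          a    b  
>  q0     q1   q2 
   q1     q1   q3 
   q2     q4   q5 
   q3     q6   q5 
   q4     q4   q7 
   q5     q8   q9 
 * q6     q6  q10 
   q7    q10   q9 
   q8     q8  q11 
   q9    q12   q9 
 * q10   q10  q13 
   q11   q13   q9 
   q12   q12  q11 
   q13   q13  q13 
(> = start, * = accepting)

start=q0; accept=q6,q10; q0-a>q1; q0-b>q2; q1-a>q1; q1-b>q3; q2-a>q4; q2-b>q5; q3-a>q6; q3-b>q5; q4-a>q4; q4-b>q7; q5-a>q8; q5-b>q9; q6-a>q6; q6-b>q10; q7-a>q10; q7-b>q9; q8-a>q8; q8-b>q11; q9-a>q12; q9-b>q9; q10-a>q10; q10-b>q13; q11-a>q13; q11-b>q9; q12-a>q12; q12-b>q11; q13-a>q13; q13-b>q13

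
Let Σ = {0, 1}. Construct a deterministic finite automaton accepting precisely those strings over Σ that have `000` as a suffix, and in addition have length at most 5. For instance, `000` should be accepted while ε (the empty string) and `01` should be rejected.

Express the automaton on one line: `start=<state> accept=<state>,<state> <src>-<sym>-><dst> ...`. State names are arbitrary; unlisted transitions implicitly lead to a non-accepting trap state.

start=A accept=G,K,O A-0->B A-1->C B-0->D B-1->E C-0->F C-1->E D-0->G D-1->H E-0->I E-1->H F-0->J F-1->H G-0->K G-1->L H-0->M H-1->L I-0->N I-1->L J-0->K J-1->L K-0->O K-1->P L-0->Q L-1->P M-0->R M-1->P N-0->O N-1->P O-0->S O-1->T P-0->U P-1->T Q-0->V Q-1->T R-0->S R-1->T S-0->S S-1->T T-0->U T-1->T U-0->V U-1->T V-0->S V-1->T

Handle the two conditions separately and then intersect. The first has 4 states tracking how much of the suffix `000` has currently been matched; the second has 7 states tracking the input length, saturating at 6. A product state is a pair (one from each), accepting exactly when both do.
       0  1 
>  A   B  C 
   B   D  E 
   C   F  E 
   D   G  H 
   E   I  H 
   F   J  H 
 * G   K  L 
   H   M  L 
   I   N  L 
   J   K  L 
 * K   O  P 
   L   Q  P 
   M   R  P 
   N   O  P 
 * O   S  T 
   P   U  T 
   Q   V  T 
   R   S  T 
   S   S  T 
   T   U  T 
   U   V  T 
   V   S  T 
(> = start, * = accepting)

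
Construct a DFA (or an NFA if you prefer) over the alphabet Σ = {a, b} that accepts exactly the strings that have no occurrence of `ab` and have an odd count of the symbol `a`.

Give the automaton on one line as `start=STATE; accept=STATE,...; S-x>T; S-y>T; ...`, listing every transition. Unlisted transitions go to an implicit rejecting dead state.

Run two small machines in parallel and take their product. The first has 3 states tracking partial matches of the forbidden pattern `ab`; the second has 2 states tracking the count of `a`s modulo 2. A product state is a pair (one from each), accepting exactly when both do. Minimizing collapses redundant product states.
4 states suffice.
        a   b  
>  q0   q1  q0 
 * q1   q2  q3 
   q2   q1  q3 
   q3   q3  q3 
(> = start, * = accepting)

start=q0; accept=q1; q0-a>q1; q0-b>q0; q1-a>q2; q1-b>q3; q2-a>q1; q2-b>q3; q3-a>q3; q3-b>q3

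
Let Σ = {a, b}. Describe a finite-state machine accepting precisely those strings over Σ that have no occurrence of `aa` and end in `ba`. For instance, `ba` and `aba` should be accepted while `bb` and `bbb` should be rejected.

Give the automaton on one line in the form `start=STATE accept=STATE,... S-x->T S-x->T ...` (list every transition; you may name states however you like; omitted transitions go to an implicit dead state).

Build one automaton per condition and run them in lockstep. The first has 3 states tracking partial matches of the forbidden pattern `aa`; the second has 3 states tracking how much of the suffix `ba` has currently been matched. A product state is a pair (one from each), accepting exactly when both do. Minimizing collapses redundant product states.
        a   b  
>  q0   q1  q2 
   q1   q3  q2 
   q2   q4  q2 
   q3   q3  q3 
 * q4   q3  q2 
(> = start, * = accepting)

start=q0 accept=q4 q0-a->q1 q0-b->q2 q1-a->q3 q1-b->q2 q2-a->q4 q2-b->q2 q3-a->q3 q3-b->q3 q4-a->q3 q4-b->q2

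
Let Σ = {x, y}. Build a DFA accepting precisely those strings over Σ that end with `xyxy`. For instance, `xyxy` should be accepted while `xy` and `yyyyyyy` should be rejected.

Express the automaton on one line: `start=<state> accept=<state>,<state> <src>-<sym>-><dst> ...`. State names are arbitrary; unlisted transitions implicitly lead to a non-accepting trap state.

start=q0 accept=q4 q0-x->q1 q0-y->q0 q1-x->q1 q1-y->q2 q2-x->q3 q2-y->q0 q3-x->q1 q3-y->q4 q4-x->q3 q4-y->q0

Let each state record the length of the longest suffix of the input read so far that is also a prefix of `xyxy`. q1 means the last symbol is `x`; q2 means the last 2 symbols are `xy`; q3 means the last 3 symbols are `xyx`; q4 means the last 4 symbols are `xyxy`. Accept only at q4, where the string currently ends in `xyxy`.
A 5-state machine:
        x   y  
>  q0   q1  q0 
   q1   q1  q2 
   q2   q3  q0 
   q3   q1  q4 
 * q4   q3  q0 
(> = start, * = accepting)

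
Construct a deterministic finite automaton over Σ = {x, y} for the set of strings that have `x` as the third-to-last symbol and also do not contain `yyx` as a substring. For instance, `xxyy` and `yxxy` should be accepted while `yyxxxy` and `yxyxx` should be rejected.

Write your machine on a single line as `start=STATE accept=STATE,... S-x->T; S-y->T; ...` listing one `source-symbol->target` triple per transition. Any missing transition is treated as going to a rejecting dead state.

start=A; accept=H,I,J,K; A-x->B; A-y->C; B-x->D; B-y->E; C-x->F; C-y->G; D-x->H; D-y->I; E-x->J; E-y->K; F-x->L; F-y->M; G-x->N; G-y->O; H-x->H; H-y->I; I-x->J; I-y->K; J-x->L; J-y->M; K-x->N; K-y->O; L-x->H; L-y->I; M-x->J; M-y->K; N-x->P; N-y->Q; O-x->N; O-y->O; P-x->R; P-y->S; Q-x->T; Q-y->U; R-x->R; R-y->S; S-x->T; S-y->U; T-x->P; T-y->Q; U-x->N; U-y->V; V-x->N; V-y->V

Build one automaton per condition and run them in lockstep. The first has 15 states tracking the last 3 symbols read; the second has 4 states tracking partial matches of the forbidden pattern `yyx`. A product state is a pair (one from each), accepting exactly when both do.
With 22 states:
       x  y 
>  A   B  C 
   B   D  E 
   C   F  G 
   D   H  I 
   E   J  K 
   F   L  M 
   G   N  O 
 * H   H  I 
 * I   J  K 
 * J   L  M 
 * K   N  O 
   L   H  I 
   M   J  K 
   N   P  Q 
   O   N  O 
   P   R  S 
   Q   T  U 
   R   R  S 
   S   T  U 
   T   P  Q 
   U   N  V 
   V   N  V 
(> = start, * = accepting)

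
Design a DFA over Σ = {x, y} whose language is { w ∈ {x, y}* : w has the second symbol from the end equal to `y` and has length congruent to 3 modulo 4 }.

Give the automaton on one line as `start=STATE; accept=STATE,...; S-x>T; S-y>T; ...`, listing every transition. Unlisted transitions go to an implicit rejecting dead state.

start=q0; accept=q5; q0-x>q1; q0-y>q1; q1-x>q2; q1-y>q3; q2-x>q4; q2-y>q4; q3-x>q5; q3-y>q5; q4-x>q0; q4-y>q0; q5-x>q0; q5-y>q0

Run two small machines in parallel and take their product. The first has 7 states tracking the last 2 symbols read; the second has 4 states tracking the input length modulo 4. A product state is a pair (one from each), accepting exactly when both do. After merging equivalent states the machine shrinks.
        x   y  
>  q0   q1  q1 
   q1   q2  q3 
   q2   q4  q4 
   q3   q5  q5 
   q4   q0  q0 
 * q5   q0  q0 
(> = start, * = accepting)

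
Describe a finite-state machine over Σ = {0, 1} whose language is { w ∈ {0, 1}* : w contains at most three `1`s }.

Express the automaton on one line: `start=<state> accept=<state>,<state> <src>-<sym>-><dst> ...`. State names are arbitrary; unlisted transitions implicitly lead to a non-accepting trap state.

start=A accept=A,B,C,D A-0->A A-1->B B-0->B B-1->C C-0->C C-1->D D-0->D D-1->E E-0->E E-1->E

Count `1`s, saturating at 4: states A through D mean 0 through 3 `1`s seen; E means more than 3. Each `1` increments (capped at E); other symbols loop. Accept from {A, B, C, D}.
With 5 states:
       0  1 
>* A   A  B 
 * B   B  C 
 * C   C  D 
 * D   D  E 
   E   E  E 
(> = start, * = accepting)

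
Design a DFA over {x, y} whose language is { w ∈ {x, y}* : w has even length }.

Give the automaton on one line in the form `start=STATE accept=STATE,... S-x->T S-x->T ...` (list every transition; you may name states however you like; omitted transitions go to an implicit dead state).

Only the length mod 2 matters, so use a 2-cycle: from any state, every input symbol moves to the next state, wrapping s1 back to s0. Mark s0 accepting.
A 2-state machine:
        x   y  
>* s0   s1  s1 
   s1   s0  s0 
(> = start, * = accepting)

start=s0 accept=s0 s0-x->s1 s0-y->s1 s1-x->s0 s1-y->s0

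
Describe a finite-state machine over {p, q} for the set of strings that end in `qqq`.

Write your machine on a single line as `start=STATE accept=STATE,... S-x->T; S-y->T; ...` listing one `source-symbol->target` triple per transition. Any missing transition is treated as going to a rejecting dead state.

Remember how much of `qqq` the current input suffix matches. State s0 means no match yet; s1 means the last symbol is `q`; s2 means the last 2 symbols are `qq`; s3 means the last 3 symbols are `qqq`. Only s3 accepts. On a mismatch, fall back to the longest proper suffix that is still a prefix of `qqq`.
        p   q  
>  s0   s0  s1 
   s1   s0  s2 
   s2   s0  s3 
 * s3   s0  s3 
(> = start, * = accepting)

start=s0; accept=s3; s0-p->s0; s0-q->s1; s1-p->s0; s1-q->s2; s2-p->s0; s2-q->s3; s3-p->s0; s3-q->s3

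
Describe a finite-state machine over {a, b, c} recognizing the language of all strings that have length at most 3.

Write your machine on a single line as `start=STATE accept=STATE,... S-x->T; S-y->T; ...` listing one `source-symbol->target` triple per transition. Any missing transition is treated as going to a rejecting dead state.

start=q0; accept=q0,q1,q2,q3; q0-a->q1; q0-b->q1; q0-c->q1; q1-a->q2; q1-b->q2; q1-c->q2; q2-a->q3; q2-b->q3; q2-c->q3; q3-a->q4; q3-b->q4; q3-c->q4; q4-a->q4; q4-b->q4; q4-c->q4

We only need to distinguish lengths 0, 1, …, 3, and '>3'. Chain q0 → q1 → q2 → q3 → q4 on every symbol, with q4 looping. Accepting states: {q0, q1, q2, q3}.
        a   b   c  
>* q0   q1  q1  q1 
 * q1   q2  q2  q2 
 * q2   q3  q3  q3 
 * q3   q4  q4  q4 
   q4   q4  q4  q4 
(> = start, * = accepting)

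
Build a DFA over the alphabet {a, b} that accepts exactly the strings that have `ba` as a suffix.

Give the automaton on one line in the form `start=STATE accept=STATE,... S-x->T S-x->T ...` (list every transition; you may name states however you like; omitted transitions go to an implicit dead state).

Remember how much of `ba` the current input suffix matches. State s0 means no match yet; s1 means the last symbol is `b`; s2 means the last 2 symbols are `ba`. Only s2 accepts. On a mismatch, fall back to the longest proper suffix that is still a prefix of `ba`.
A 3-state machine:
        a   b  
>  s0   s0  s1 
   s1   s2  s1 
 * s2   s0  s1 
(> = start, * = accepting)

start=s0 accept=s2 s0-a->s0 s0-b->s1 s1-a->s2 s1-b->s1 s2-a->s0 s2-b->s1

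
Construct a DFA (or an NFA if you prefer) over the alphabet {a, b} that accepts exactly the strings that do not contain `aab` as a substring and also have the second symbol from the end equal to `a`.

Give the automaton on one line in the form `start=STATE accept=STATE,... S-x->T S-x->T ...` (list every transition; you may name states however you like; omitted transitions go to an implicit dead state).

start=q0 accept=q3,q4 q0-a->q1 q0-b->q2 q1-a->q3 q1-b->q4 q2-a->q5 q2-b->q6 q3-a->q3 q3-b->q7 q4-a->q5 q4-b->q6 q5-a->q3 q5-b->q4 q6-a->q5 q6-b->q6 q7-a->q8 q7-b->q9 q8-a->q10 q8-b->q7 q9-a->q8 q9-b->q9 q10-a->q10 q10-b->q7

Run two small machines in parallel and take their product. The first has 4 states tracking partial matches of the forbidden pattern `aab`; the second has 7 states tracking the last 2 symbols read. A product state is a pair (one from each), accepting exactly when both do.
An 11-state machine:
          a    b  
>  q0     q1   q2 
   q1     q3   q4 
   q2     q5   q6 
 * q3     q3   q7 
 * q4     q5   q6 
   q5     q3   q4 
   q6     q5   q6 
   q7     q8   q9 
   q8    q10   q7 
   q9     q8   q9 
   q10   q10   q7 
(> = start, * = accepting)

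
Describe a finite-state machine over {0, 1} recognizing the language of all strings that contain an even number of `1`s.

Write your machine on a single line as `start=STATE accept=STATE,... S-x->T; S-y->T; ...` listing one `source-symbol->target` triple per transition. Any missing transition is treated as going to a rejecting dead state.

The only thing that matters is how many `1`s have appeared, reduced mod 2. Use one state per residue: s0 for 0, …, s1 for 1. Reading `1` moves to the next residue; anything else stays put. s0 is accepting.
With 2 states:
        0   1  
>* s0   s0  s1 
   s1   s1  s0 
(> = start, * = accepting)

start=s0; accept=s0; s0-0->s0; s0-1->s1; s1-0->s1; s1-1->s0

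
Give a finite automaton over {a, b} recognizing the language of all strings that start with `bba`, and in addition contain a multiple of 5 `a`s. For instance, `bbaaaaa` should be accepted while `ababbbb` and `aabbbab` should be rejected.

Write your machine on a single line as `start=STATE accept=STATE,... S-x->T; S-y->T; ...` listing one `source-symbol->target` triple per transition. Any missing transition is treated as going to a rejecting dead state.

Handle the two conditions separately and then intersect. The first has 5 states tracking whether the input so far still matches the prefix `bba`; the second has 5 states tracking the count of `a`s modulo 5. A product state is a pair (one from each), accepting exactly when both do. After merging equivalent states the machine shrinks.
A 9-state machine:
        a   b  
>  S0   S1  S2 
   S1   S1  S1 
   S2   S1  S3 
   S3   S4  S1 
   S4   S5  S4 
   S5   S6  S5 
   S6   S7  S6 
   S7   S8  S7 
 * S8   S4  S8 
(> = start, * = accepting)

start=S0; accept=S8; S0-a->S1; S0-b->S2; S1-a->S1; S1-b->S1; S2-a->S1; S2-b->S3; S3-a->S4; S3-b->S1; S4-a->S5; S4-b->S4; S5-a->S6; S5-b->S5; S6-a->S7; S6-b->S6; S7-a->S8; S7-b->S7; S8-a->S4; S8-b->S8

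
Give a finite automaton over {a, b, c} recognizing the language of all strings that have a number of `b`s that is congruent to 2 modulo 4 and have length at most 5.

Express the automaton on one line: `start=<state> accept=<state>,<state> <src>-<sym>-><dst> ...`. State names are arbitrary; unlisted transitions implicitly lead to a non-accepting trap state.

Run two small machines in parallel and take their product. The first has 4 states tracking the count of `b`s modulo 4; the second has 7 states tracking the input length, saturating at 6. A product state is a pair (one from each), accepting exactly when both do. Minimizing collapses redundant product states.
With 13 states:
          a    b    c  
>  q0     q1   q2   q1 
   q1     q3   q4   q3 
   q2     q4   q5   q4 
   q3     q6   q7   q6 
   q4     q7   q8   q7 
 * q5     q8   q9   q8 
   q6     q9  q10   q9 
   q7    q10  q11  q10 
 * q8    q11   q9  q11 
   q9     q9   q9   q9 
   q10    q9  q12   q9 
 * q11   q12   q9  q12 
 * q12    q9   q9   q9 
(> = start, * = accepting)

start=q0 accept=q5,q8,q11,q12 q0-a->q1 q0-b->q2 q0-c->q1 q1-a->q3 q1-b->q4 q1-c->q3 q2-a->q4 q2-b->q5 q2-c->q4 q3-a->q6 q3-b->q7 q3-c->q6 q4-a->q7 q4-b->q8 q4-c->q7 q5-a->q8 q5-b->q9 q5-c->q8 q6-a->q9 q6-b->q10 q6-c->q9 q7-a->q10 q7-b->q11 q7-c->q10 q8-a->q11 q8-b->q9 q8-c->q11 q9-a->q9 q9-b->q9 q9-c->q9 q10-a->q9 q10-b->q12 q10-c->q9 q11-a->q12 q11-b->q9 q11-c->q12 q12-a->q9 q12-b->q9 q12-c->q9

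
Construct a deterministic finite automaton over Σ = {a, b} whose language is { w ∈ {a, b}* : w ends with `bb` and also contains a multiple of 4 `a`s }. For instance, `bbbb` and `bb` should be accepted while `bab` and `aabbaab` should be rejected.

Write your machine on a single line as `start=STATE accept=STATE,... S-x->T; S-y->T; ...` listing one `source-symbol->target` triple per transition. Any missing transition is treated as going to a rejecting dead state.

Run two small machines in parallel and take their product. One (3 states) tracks how much of the suffix `bb` has currently been matched; the other (4 states) tracks the count of `a`s modulo 4. Each combined state is a pair, one component from each; accept when both components accept. Minimizing collapses redundant product states.
A 6-state machine:
        a   b  
>  q0   q1  q2 
   q1   q3  q1 
   q2   q1  q4 
   q3   q5  q3 
 * q4   q1  q4 
   q5   q0  q5 
(> = start, * = accepting)

start=q0; accept=q4; q0-a->q1; q0-b->q2; q1-a->q3; q1-b->q1; q2-a->q1; q2-b->q4; q3-a->q5; q3-b->q3; q4-a->q1; q4-b->q4; q5-a->q0; q5-b->q5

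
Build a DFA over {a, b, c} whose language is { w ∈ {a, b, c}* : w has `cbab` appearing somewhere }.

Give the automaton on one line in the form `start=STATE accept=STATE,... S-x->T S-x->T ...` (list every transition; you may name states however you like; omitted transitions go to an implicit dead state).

start=q0 accept=q4 q0-a->q0 q0-b->q0 q0-c->q1 q1-a->q0 q1-b->q2 q1-c->q1 q2-a->q3 q2-b->q0 q2-c->q1 q3-a->q0 q3-b->q4 q3-c->q1 q4-a->q4 q4-b->q4 q4-c->q4

States q0..q3 record the length of the longest prefix of `cbab` that matches the current input suffix. Reaching q4 means `cbab` has been seen, and we stay there forever. Accept from q4.
With 5 states:
        a   b   c  
>  q0   q0  q0  q1 
   q1   q0  q2  q1 
   q2   q3  q0  q1 
   q3   q0  q4  q1 
 * q4   q4  q4  q4 
(> = start, * = accepting)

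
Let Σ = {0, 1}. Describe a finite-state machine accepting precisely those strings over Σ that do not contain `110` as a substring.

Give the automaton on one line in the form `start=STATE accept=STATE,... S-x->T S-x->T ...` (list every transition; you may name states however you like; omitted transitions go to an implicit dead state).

start=q0 accept=q0,q1,q2 q0-0->q0 q0-1->q1 q1-0->q0 q1-1->q2 q2-0->q3 q2-1->q2 q3-0->q3 q3-1->q3

This is the complement of 'contains `110`'. Use the same substring-matching states — q0 through q3 holding how much of `110` has just been matched — but flip the accepting set: everything except the trap q3 accepts.
4 states suffice.
        0   1  
>* q0   q0  q1 
 * q1   q0  q2 
 * q2   q3  q2 
   q3   q3  q3 
(> = start, * = accepting)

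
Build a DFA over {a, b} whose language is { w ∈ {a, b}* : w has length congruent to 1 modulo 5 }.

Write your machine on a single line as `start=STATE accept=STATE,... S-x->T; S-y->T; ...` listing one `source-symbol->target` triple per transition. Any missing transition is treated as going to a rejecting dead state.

start=q0; accept=q1; q0-a->q1; q0-b->q1; q1-a->q2; q1-b->q2; q2-a->q3; q2-b->q3; q3-a->q4; q3-b->q4; q4-a->q0; q4-b->q0

Only the length mod 5 matters, so use a 5-cycle: from any state, every input symbol moves to the next state, wrapping q4 back to q0. Mark q1 accepting.
With 5 states:
        a   b  
>  q0   q1  q1 
 * q1   q2  q2 
   q2   q3  q3 
   q3   q4  q4 
   q4   q0  q0 
(> = start, * = accepting)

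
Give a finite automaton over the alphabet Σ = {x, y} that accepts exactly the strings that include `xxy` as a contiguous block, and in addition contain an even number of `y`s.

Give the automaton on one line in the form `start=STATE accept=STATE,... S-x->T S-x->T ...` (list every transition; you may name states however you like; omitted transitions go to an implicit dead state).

Build one automaton per condition and run them in lockstep. One (4 states) tracks whether and how much of `xxy` has been seen; the other (2 states) tracks the count of `y`s modulo 2. Each combined state is a pair, one component from each; accept when both components accept.
8 states suffice.
        x   y  
>  S0   S1  S2 
   S1   S3  S2 
   S2   S4  S0 
   S3   S3  S5 
   S4   S6  S0 
   S5   S5  S7 
   S6   S6  S7 
 * S7   S7  S5 
(> = start, * = accepting)

start=S0 accept=S7 S0-x->S1 S0-y->S2 S1-x->S3 S1-y->S2 S2-x->S4 S2-y->S0 S3-x->S3 S3-y->S5 S4-x->S6 S4-y->S0 S5-x->S5 S5-y->S7 S6-x->S6 S6-y->S7 S7-x->S7 S7-y->S5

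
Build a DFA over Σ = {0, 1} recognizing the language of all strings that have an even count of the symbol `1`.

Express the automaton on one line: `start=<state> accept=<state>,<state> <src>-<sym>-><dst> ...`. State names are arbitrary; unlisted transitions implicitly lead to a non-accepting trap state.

Keep the running count of `1`s modulo 2: each `1` advances along the cycle s0 → s1 → s0 while other symbols loop. Accept at s0.
With 2 states:
        0   1  
>* s0   s0  s1 
   s1   s1  s0 
(> = start, * = accepting)

start=s0 accept=s0 s0-0->s0 s0-1->s1 s1-0->s1 s1-1->s0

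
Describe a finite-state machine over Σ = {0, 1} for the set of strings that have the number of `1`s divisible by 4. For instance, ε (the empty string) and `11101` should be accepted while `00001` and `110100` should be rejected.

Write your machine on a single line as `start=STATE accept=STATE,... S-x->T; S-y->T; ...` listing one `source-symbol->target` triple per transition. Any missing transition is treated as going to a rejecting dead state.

start=q0; accept=q0; q0-0->q0; q0-1->q1; q1-0->q1; q1-1->q2; q2-0->q2; q2-1->q3; q3-0->q3; q3-1->q0

Keep the running count of `1`s modulo 4: each `1` advances along the cycle q0 → q1 → q2 → q3 → q0 while other symbols loop. Accept at q0.
        0   1  
>* q0   q0  q1 
   q1   q1  q2 
   q2   q2  q3 
   q3   q3  q0 
(> = start, * = accepting)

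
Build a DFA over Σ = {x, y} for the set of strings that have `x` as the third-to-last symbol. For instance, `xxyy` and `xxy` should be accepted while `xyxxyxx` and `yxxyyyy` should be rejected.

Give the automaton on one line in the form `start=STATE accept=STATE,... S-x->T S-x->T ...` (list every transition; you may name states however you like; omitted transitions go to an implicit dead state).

Because acceptance depends on a position counted from the end, the machine has to buffer the most recent 3 symbols. Make each state the string of the last up-to-3 symbols read; on input `x` shift the window left and append `x`. Accept when the buffered window has length 3 and begins with `x`.
A 15-state machine:
          x    y  
>  s0     s1   s2 
   s1     s3   s4 
   s2     s5   s6 
   s3     s7   s8 
   s4     s9  s10 
   s5    s11  s12 
   s6    s13  s14 
 * s7     s7   s8 
 * s8     s9  s10 
 * s9    s11  s12 
 * s10   s13  s14 
   s11    s7   s8 
   s12    s9  s10 
   s13   s11  s12 
   s14   s13  s14 
(> = start, * = accepting)

start=s0 accept=s7,s8,s9,s10 s0-x->s1 s0-y->s2 s1-x->s3 s1-y->s4 s2-x->s5 s2-y->s6 s3-x->s7 s3-y->s8 s4-x->s9 s4-y->s10 s5-x->s11 s5-y->s12 s6-x->s13 s6-y->s14 s7-x->s7 s7-y->s8 s8-x->s9 s8-y->s10 s9-x->s11 s9-y->s12 s10-x->s13 s10-y->s14 s11-x->s7 s11-y->s8 s12-x->s9 s12-y->s10 s13-x->s11 s13-y->s12 s14-x->s13 s14-y->s14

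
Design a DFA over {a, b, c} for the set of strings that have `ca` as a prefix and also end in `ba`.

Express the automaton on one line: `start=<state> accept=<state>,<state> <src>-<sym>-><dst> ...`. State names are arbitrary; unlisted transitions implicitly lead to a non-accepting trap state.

Run two small machines in parallel and take their product. The first has 4 states tracking whether the input so far still matches the prefix `ca`; the second has 3 states tracking how much of the suffix `ba` has currently been matched. A product state is a pair (one from each), accepting exactly when both do. Minimizing collapses redundant product states.
With 6 states:
        a   b   c  
>  s0   s1  s1  s2 
   s1   s1  s1  s1 
   s2   s3  s1  s1 
   s3   s3  s4  s3 
   s4   s5  s4  s3 
 * s5   s3  s4  s3 
(> = start, * = accepting)

start=s0 accept=s5 s0-a->s1 s0-b->s1 s0-c->s2 s1-a->s1 s1-b->s1 s1-c->s1 s2-a->s3 s2-b->s1 s2-c->s1 s3-a->s3 s3-b->s4 s3-c->s3 s4-a->s5 s4-b->s4 s4-c->s3 s5-a->s3 s5-b->s4 s5-c->s3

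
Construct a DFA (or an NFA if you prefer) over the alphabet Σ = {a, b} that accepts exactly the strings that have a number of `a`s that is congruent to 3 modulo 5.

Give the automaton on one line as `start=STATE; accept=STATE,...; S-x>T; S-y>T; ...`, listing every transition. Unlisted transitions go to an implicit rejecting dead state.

Keep the running count of `a`s modulo 5: each `a` advances along the cycle q0 → q1 → q2 → q3 → q4 → q0 while other symbols loop. Accept at q3.
A 5-state machine:
        a   b  
>  q0   q1  q0 
   q1   q2  q1 
   q2   q3  q2 
 * q3   q4  q3 
   q4   q0  q4 
(> = start, * = accepting)

start=q0; accept=q3; q0-a>q1; q0-b>q0; q1-a>q2; q1-b>q1; q2-a>q3; q2-b>q2; q3-a>q4; q3-b>q3; q4-a>q0; q4-b>q4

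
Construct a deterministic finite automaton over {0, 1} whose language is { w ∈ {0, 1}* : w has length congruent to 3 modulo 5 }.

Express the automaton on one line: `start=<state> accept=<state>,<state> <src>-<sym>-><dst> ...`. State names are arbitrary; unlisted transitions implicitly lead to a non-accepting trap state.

start=q0 accept=q3 q0-0->q1 q0-1->q1 q1-0->q2 q1-1->q2 q2-0->q3 q2-1->q3 q3-0->q4 q3-1->q4 q4-0->q0 q4-1->q0

Only the length mod 5 matters, so use a 5-cycle: from any state, every input symbol moves to the next state, wrapping q4 back to q0. Mark q3 accepting.
5 states suffice.
        0   1  
>  q0   q1  q1 
   q1   q2  q2 
   q2   q3  q3 
 * q3   q4  q4 
   q4   q0  q0 
(> = start, * = accepting)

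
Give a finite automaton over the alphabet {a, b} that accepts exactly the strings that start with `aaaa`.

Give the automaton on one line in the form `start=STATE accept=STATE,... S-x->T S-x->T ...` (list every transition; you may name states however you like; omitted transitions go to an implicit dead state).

start=q0 accept=q4 q0-a->q1 q0-b->q5 q1-a->q2 q1-b->q5 q2-a->q3 q2-b->q5 q3-a->q4 q3-b->q5 q4-a->q4 q4-b->q4 q5-a->q5 q5-b->q5

Check the first 4 symbols one by one: q0 through q3 record how many have matched `aaaa` so far; any wrong symbol goes to the dead state q5. After all 4 match we enter the accepting sink q4.
A 6-state machine:
        a   b  
>  q0   q1  q5 
   q1   q2  q5 
   q2   q3  q5 
   q3   q4  q5 
 * q4   q4  q4 
   q5   q5  q5 
(> = start, * = accepting)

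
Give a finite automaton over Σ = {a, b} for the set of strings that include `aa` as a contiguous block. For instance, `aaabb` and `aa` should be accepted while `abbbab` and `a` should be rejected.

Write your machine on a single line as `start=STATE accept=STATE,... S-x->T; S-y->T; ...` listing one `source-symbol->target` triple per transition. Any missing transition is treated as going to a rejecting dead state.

start=s0; accept=s2; s0-a->s1; s0-b->s0; s1-a->s2; s1-b->s0; s2-a->s2; s2-b->s2

Track how much of `aa` has been matched so far: state s0 is no progress, s2 is the absorbing accept state reached once `aa` has occurred. Intermediate states record partial matches; on a mismatch, fall back to the longest reusable overlap.
        a   b  
>  s0   s1  s0 
   s1   s2  s0 
 * s2   s2  s2 
(> = start, * = accepting)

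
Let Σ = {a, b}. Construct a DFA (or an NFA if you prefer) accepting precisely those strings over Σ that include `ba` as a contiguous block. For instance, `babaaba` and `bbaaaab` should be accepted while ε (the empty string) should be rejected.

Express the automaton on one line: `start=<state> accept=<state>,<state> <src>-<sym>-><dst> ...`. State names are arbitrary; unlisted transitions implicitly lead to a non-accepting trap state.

Track how much of `ba` has been matched so far: state q0 is no progress, q2 is the absorbing accept state reached once `ba` has occurred. Intermediate states record partial matches; on a mismatch, fall back to the longest reusable overlap.
3 states suffice.
        a   b  
>  q0   q0  q1 
   q1   q2  q1 
 * q2   q2  q2 
(> = start, * = accepting)

start=q0 accept=q2 q0-a->q0 q0-b->q1 q1-a->q2 q1-b->q1 q2-a->q2 q2-b->q2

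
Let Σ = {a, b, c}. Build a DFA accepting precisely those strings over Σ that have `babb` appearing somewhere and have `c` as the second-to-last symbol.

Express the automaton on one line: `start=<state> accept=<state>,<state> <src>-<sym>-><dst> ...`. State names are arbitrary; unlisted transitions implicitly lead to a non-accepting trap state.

Run two small machines in parallel and take their product. The first has 5 states tracking whether and how much of `babb` has been seen; the second has 13 states tracking the last 2 symbols read. A product state is a pair (one from each), accepting exactly when both do. After merging equivalent states the machine shrinks.
An 8-state machine:
        a   b   c  
>  q0   q0  q1  q0 
   q1   q2  q1  q0 
   q2   q0  q3  q0 
   q3   q2  q4  q0 
   q4   q4  q4  q5 
   q5   q6  q6  q7 
 * q6   q4  q4  q5 
 * q7   q6  q6  q7 
(> = start, * = accepting)

start=q0 accept=q6,q7 q0-a->q0 q0-b->q1 q0-c->q0 q1-a->q2 q1-b->q1 q1-c->q0 q2-a->q0 q2-b->q3 q2-c->q0 q3-a->q2 q3-b->q4 q3-c->q0 q4-a->q4 q4-b->q4 q4-c->q5 q5-a->q6 q5-b->q6 q5-c->q7 q6-a->q4 q6-b->q4 q6-c->q5 q7-a->q6 q7-b->q6 q7-c->q7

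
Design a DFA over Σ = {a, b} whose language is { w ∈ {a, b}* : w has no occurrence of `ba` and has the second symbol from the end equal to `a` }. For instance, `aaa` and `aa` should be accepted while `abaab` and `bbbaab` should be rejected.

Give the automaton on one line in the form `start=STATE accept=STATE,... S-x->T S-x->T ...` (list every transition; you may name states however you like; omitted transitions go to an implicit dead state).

start=q0 accept=q3,q4 q0-a->q1 q0-b->q2 q1-a->q3 q1-b->q4 q2-a->q5 q2-b->q6 q3-a->q3 q3-b->q4 q4-a->q5 q4-b->q6 q5-a->q7 q5-b->q8 q6-a->q5 q6-b->q6 q7-a->q7 q7-b->q8 q8-a->q5 q8-b->q9 q9-a->q5 q9-b->q9

Run two small machines in parallel and take their product. One (3 states) tracks partial matches of the forbidden pattern `ba`; the other (7 states) tracks the last 2 symbols read. Each combined state is a pair, one component from each; accept when both components accept.
10 states suffice.
        a   b  
>  q0   q1  q2 
   q1   q3  q4 
   q2   q5  q6 
 * q3   q3  q4 
 * q4   q5  q6 
   q5   q7  q8 
   q6   q5  q6 
   q7   q7  q8 
   q8   q5  q9 
   q9   q5  q9 
(> = start, * = accepting)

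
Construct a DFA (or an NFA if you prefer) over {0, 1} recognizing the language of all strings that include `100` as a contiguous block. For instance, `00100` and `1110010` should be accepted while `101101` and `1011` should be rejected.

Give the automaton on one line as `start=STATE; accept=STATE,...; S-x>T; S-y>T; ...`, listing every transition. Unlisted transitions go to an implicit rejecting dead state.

States q0..q2 record the length of the longest prefix of `100` that matches the current input suffix. Reaching q3 means `100` has been seen, and we stay there forever. Accept from q3.
4 states suffice.
        0   1  
>  q0   q0  q1 
   q1   q2  q1 
   q2   q3  q1 
 * q3   q3  q3 
(> = start, * = accepting)

start=q0; accept=q3; q0-0>q0; q0-1>q1; q1-0>q2; q1-1>q1; q2-0>q3; q2-1>q1; q3-0>q3; q3-1>q3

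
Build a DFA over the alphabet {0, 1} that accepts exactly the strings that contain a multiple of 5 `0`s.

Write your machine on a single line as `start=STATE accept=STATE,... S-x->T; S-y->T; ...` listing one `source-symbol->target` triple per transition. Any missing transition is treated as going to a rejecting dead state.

start=S0; accept=S0; S0-0->S1; S0-1->S0; S1-0->S2; S1-1->S1; S2-0->S3; S2-1->S2; S3-0->S4; S3-1->S3; S4-0->S0; S4-1->S4

The only thing that matters is how many `0`s have appeared, reduced mod 5. Use one state per residue: S0 for 0, …, S4 for 4. Reading `0` moves to the next residue; anything else stays put. S0 is accepting.
5 states suffice.
        0   1  
>* S0   S1  S0 
   S1   S2  S1 
   S2   S3  S2 
   S3   S4  S3 
   S4   S0  S4 
(> = start, * = accepting)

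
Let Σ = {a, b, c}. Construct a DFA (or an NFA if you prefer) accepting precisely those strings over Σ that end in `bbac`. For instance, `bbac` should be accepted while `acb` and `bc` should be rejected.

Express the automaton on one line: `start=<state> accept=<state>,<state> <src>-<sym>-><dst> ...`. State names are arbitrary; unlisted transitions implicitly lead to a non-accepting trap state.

start=s0 accept=s4 s0-a->s0 s0-b->s1 s0-c->s0 s1-a->s0 s1-b->s2 s1-c->s0 s2-a->s3 s2-b->s2 s2-c->s0 s3-a->s0 s3-b->s1 s3-c->s4 s4-a->s0 s4-b->s1 s4-c->s0

Let each state record the length of the longest suffix of the input read so far that is also a prefix of `bbac`. s1 means the last symbol is `b`; s2 means the last 2 symbols are `bb`; s3 means the last 3 symbols are `bba`; s4 means the last 4 symbols are `bbac`. Accept only at s4, where the string currently ends in `bbac`.
A 5-state machine:
        a   b   c  
>  s0   s0  s1  s0 
   s1   s0  s2  s0 
   s2   s3  s2  s0 
   s3   s0  s1  s4 
 * s4   s0  s1  s0 
(> = start, * = accepting)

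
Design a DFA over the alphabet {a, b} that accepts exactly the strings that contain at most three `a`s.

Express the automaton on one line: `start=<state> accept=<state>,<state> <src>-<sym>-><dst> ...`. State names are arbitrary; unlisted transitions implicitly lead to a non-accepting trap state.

start=q0 accept=q0,q1,q2,q3 q0-a->q1 q0-b->q0 q1-a->q2 q1-b->q1 q2-a->q3 q2-b->q2 q3-a->q4 q3-b->q3 q4-a->q4 q4-b->q4

Only the number of `a`s matters, and only up to 4. Make a chain q0 → q1 → q2 → q3 → q4 advanced by each `a` (with q4 absorbing); every other symbol self-loops. The accepting set is {q0, q1, q2, q3}.
        a   b  
>* q0   q1  q0 
 * q1   q2  q1 
 * q2   q3  q2 
 * q3   q4  q3 
   q4   q4  q4 
(> = start, * = accepting)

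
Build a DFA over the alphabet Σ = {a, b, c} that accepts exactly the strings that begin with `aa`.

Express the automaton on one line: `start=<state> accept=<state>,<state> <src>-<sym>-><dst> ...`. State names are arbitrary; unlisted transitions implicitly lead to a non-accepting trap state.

Check the first 2 symbols one by one: S0 through S1 record how many have matched `aa` so far; any wrong symbol goes to the dead state S3. After all 2 match we enter the accepting sink S2.
        a   b   c  
>  S0   S1  S3  S3 
   S1   S2  S3  S3 
 * S2   S2  S2  S2 
   S3   S3  S3  S3 
(> = start, * = accepting)

start=S0 accept=S2 S0-a->S1 S0-b->S3 S0-c->S3 S1-a->S2 S1-b->S3 S1-c->S3 S2-a->S2 S2-b->S2 S2-c->S2 S3-a->S3 S3-b->S3 S3-c->S3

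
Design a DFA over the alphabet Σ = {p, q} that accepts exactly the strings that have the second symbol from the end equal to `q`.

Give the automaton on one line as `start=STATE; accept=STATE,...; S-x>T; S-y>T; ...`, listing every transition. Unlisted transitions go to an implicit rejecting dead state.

start=s0; accept=s5,s6; s0-p>s1; s0-q>s2; s1-p>s3; s1-q>s4; s2-p>s5; s2-q>s6; s3-p>s3; s3-q>s4; s4-p>s5; s4-q>s6; s5-p>s3; s5-q>s4; s6-p>s5; s6-q>s6

Because acceptance depends on a position counted from the end, the machine has to buffer the most recent 2 symbols. Make each state the string of the last up-to-2 symbols read; on input `x` shift the window left and append `x`. Accept when the buffered window has length 2 and begins with `q`.
With 7 states:
        p   q  
>  s0   s1  s2 
   s1   s3  s4 
   s2   s5  s6 
   s3   s3  s4 
   s4   s5  s6 
 * s5   s3  s4 
 * s6   s5  s6 
(> = start, * = accepting)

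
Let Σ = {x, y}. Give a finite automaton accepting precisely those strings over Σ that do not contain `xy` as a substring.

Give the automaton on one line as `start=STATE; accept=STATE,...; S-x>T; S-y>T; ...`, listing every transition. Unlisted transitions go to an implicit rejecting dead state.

This is the complement of 'contains `xy`'. Use the same substring-matching states — q0 through q2 holding how much of `xy` has just been matched — but flip the accepting set: everything except the trap q2 accepts.
With 3 states:
        x   y  
>* q0   q1  q0 
 * q1   q1  q2 
   q2   q2  q2 
(> = start, * = accepting)

start=q0; accept=q0,q1; q0-x>q1; q0-y>q0; q1-x>q1; q1-y>q2; q2-x>q2; q2-y>q2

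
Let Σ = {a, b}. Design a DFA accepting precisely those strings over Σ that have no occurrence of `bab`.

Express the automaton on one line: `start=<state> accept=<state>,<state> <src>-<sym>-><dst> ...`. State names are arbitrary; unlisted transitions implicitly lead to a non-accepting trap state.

This is the complement of 'contains `bab`'. Use the same substring-matching states — S0 through S3 holding how much of `bab` has just been matched — but flip the accepting set: everything except the trap S3 accepts.
A 4-state machine:
        a   b  
>* S0   S0  S1 
 * S1   S2  S1 
 * S2   S0  S3 
   S3   S3  S3 
(> = start, * = accepting)

start=S0 accept=S0,S1,S2 S0-a->S0 S0-b->S1 S1-a->S2 S1-b->S1 S2-a->S0 S2-b->S3 S3-a->S3 S3-b->S3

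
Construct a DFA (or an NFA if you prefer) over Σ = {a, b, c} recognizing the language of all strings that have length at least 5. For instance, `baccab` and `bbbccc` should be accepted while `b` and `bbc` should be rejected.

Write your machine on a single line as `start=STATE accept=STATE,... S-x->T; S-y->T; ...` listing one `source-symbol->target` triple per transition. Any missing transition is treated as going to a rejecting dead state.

start=q0; accept=q5,q6; q0-a->q1; q0-b->q1; q0-c->q1; q1-a->q2; q1-b->q2; q1-c->q2; q2-a->q3; q2-b->q3; q2-c->q3; q3-a->q4; q3-b->q4; q3-c->q4; q4-a->q5; q4-b->q5; q4-c->q5; q5-a->q6; q5-b->q6; q5-c->q6; q6-a->q6; q6-b->q6; q6-c->q6

We only need to distinguish lengths 0, 1, …, 5, and '>5'. Chain q0 → q1 → q2 → q3 → q4 → q5 → q6 on every symbol, with q6 looping. Accepting states: {q5, q6}.
7 states suffice.
        a   b   c  
>  q0   q1  q1  q1 
   q1   q2  q2  q2 
   q2   q3  q3  q3 
   q3   q4  q4  q4 
   q4   q5  q5  q5 
 * q5   q6  q6  q6 
 * q6   q6  q6  q6 
(> = start, * = accepting)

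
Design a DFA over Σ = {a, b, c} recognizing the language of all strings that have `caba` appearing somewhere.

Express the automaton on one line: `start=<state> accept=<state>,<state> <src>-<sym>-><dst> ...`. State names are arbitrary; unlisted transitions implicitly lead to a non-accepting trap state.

States S0..S3 record the length of the longest prefix of `caba` that matches the current input suffix. Reaching S4 means `caba` has been seen, and we stay there forever. Accept from S4.
With 5 states:
        a   b   c  
>  S0   S0  S0  S1 
   S1   S2  S0  S1 
   S2   S0  S3  S1 
   S3   S4  S0  S1 
 * S4   S4  S4  S4 
(> = start, * = accepting)

start=S0 accept=S4 S0-a->S0 S0-b->S0 S0-c->S1 S1-a->S2 S1-b->S0 S1-c->S1 S2-a->S0 S2-b->S3 S2-c->S1 S3-a->S4 S3-b->S0 S3-c->S1 S4-a->S4 S4-b->S4 S4-c->S4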